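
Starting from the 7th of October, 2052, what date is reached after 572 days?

+365 (one year) → Oct 7, 2053 (207 left).
Oct has 31 days: +25 → Nov 1, 2053 (182 left).
Nov has 30 days: +30 → Dec 1, 2053 (152 left).
Dec has 31 days: +31 → Jan 1, 2054 (121 left).
Jan has 31 days: +31 → Feb 1, 2054 (90 left).
Feb has 28 days: +28 → Mar 1, 2054 (62 left).
Mar has 31 days: +31 → Apr 1, 2054 (31 left).
Apr has 30 days: +30 → May 1, 2054 (1 left).
+1 → May 2, 2054.

May 2, 2054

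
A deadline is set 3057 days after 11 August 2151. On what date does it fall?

December 24, 2159

+366 (one year; includes Feb 29, 2152) → Aug 11, 2152 (2691 left).
+365 (one year) → Aug 11, 2153 (2326 left).
+365 (one year) → Aug 11, 2154 (1961 left).
+365 (one year) → Aug 11, 2155 (1596 left).
+366 (one year; includes Feb 29, 2156) → Aug 11, 2156 (1230 left).
+365 (one year) → Aug 11, 2157 (865 left).
+365 (one year) → Aug 11, 2158 (500 left).
+365 (one year) → Aug 11, 2159 (135 left).
Aug has 31 days: +21 → Sep 1, 2159 (114 left).
Sep has 30 days: +30 → Oct 1, 2159 (84 left).
Oct has 31 days: +31 → Nov 1, 2159 (53 left).
Nov has 30 days: +30 → Dec 1, 2159 (23 left).
+23 → Dec 24, 2159.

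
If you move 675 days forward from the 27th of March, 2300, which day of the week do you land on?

Friday

Mar 27, 2300 is a Tuesday.
675 mod 7 = 3, so 675 days after a Tuesday is Tuesday + 3 = Friday.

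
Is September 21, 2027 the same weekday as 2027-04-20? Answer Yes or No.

From Apr 20, 2027 to Sep 21, 2027 is 154 days.
154 mod 7 = 0, so they are the same weekday.
(Apr 20, 2027 is a Tuesday; Sep 21, 2027 is a Tuesday.)

Yes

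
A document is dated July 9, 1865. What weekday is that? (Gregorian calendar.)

Doomsday rule: the anchor day for the 1800s is Friday. For year 65: 65÷12 = 5 r 5, and 5÷4 = 1, so 5+5+1 = 11.
Friday + 11 ≡ Tuesday — that's 1865's doomsday.
In July the doomsday date is Jul 11.
Jul 9 is 2 days before Jul 11; 2 mod 7 = 2, so Tuesday − 2 = Sunday.

Sunday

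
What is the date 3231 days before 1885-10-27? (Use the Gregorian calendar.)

December 22, 1876

−365 (one year) → Oct 27, 1884 (2866 left).
−366 (one year; includes Feb 29, 1884) → Oct 27, 1883 (2500 left).
−365 (one year) → Oct 27, 1882 (2135 left).
−365 (one year) → Oct 27, 1881 (1770 left).
−365 (one year) → Oct 27, 1880 (1405 left).
−366 (one year; includes Feb 29, 1880) → Oct 27, 1879 (1039 left).
−365 (one year) → Oct 27, 1878 (674 left).
−365 (one year) → Oct 27, 1877 (309 left).
−27 → Sep 30, 1877 (end of Sep, 30 days; 282 left).
−30 → Aug 31, 1877 (end of Aug, 31 days; 252 left).
−31 → Jul 31, 1877 (end of Jul, 31 days; 221 left).
−31 → Jun 30, 1877 (end of Jun, 30 days; 190 left).
−30 → May 31, 1877 (end of May, 31 days; 160 left).
−31 → Apr 30, 1877 (end of Apr, 30 days; 129 left).
−30 → Mar 31, 1877 (end of Mar, 31 days; 99 left).
−31 → Feb 28, 1877 (end of Feb, 28 days; 68 left).
−28 → Jan 31, 1877 (end of Jan, 31 days; 40 left).
−31 → Dec 31, 1876 (end of Dec, 31 days; 9 left).
−9 → Dec 22, 1876.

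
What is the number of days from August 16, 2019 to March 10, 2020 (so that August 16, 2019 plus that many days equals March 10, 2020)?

207

Aug 16, 2019 → Sep 16, 2019: 31 days (August has 31).
Sep 16, 2019 → Oct 16, 2019: 30 days (September has 30).
Oct 16, 2019 → Nov 16, 2019: 31 days (October has 31).
Nov 16, 2019 → Dec 16, 2019: 30 days (November has 30).
Dec 16, 2019 → Jan 16, 2020: 31 days (December has 31).
Jan 16, 2020 → Feb 16, 2020: 31 days (January has 31).
Feb 16, 2020 → Mar 10, 2020: 23 days.
Total: 207 days.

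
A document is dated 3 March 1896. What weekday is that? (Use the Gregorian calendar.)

Doomsday rule: the anchor day for the 1800s is Friday. For year 96: 96÷12 = 8 r 0, and 0÷4 = 0, so 8+0+0 = 8.
Friday + 8 ≡ Saturday — that's 1896's doomsday.
In March the doomsday date is Mar 14.
Mar 3 is 11 days before Mar 14; 11 mod 7 = 4, so Saturday − 4 = Tuesday.

Tuesday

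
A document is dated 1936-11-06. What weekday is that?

January 1, 1936 is a Wednesday.
Jan 1, 1936 → Feb 1, 1936: 31 days (January has 31).
Feb 1, 1936 → Mar 1, 1936: 29 days (February has 29).
Mar 1, 1936 → Apr 1, 1936: 31 days (March has 31).
Apr 1, 1936 → May 1, 1936: 30 days (April has 30).
May 1, 1936 → Jun 1, 1936: 31 days (May has 31).
Jun 1, 1936 → Jul 1, 1936: 30 days (June has 30).
Jul 1, 1936 → Aug 1, 1936: 31 days (July has 31).
Aug 1, 1936 → Sep 1, 1936: 31 days (August has 31).
Sep 1, 1936 → Oct 1, 1936: 30 days (September has 30).
Oct 1, 1936 → Nov 1, 1936: 31 days (October has 31).
Nov 1, 1936 → Nov 6, 1936: 5 days.
Total: 310 days.
310 mod 7 = 2, so Wednesday + 2 = Friday.

Friday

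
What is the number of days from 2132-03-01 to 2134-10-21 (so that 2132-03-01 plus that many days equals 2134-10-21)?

Mar 1, 2132 → Mar 1, 2133: 365 days.
Mar 1, 2133 → Mar 1, 2134: 365 days.
Mar 1, 2134 → Apr 1, 2134: 31 days (March has 31).
Apr 1, 2134 → May 1, 2134: 30 days (April has 30).
May 1, 2134 → Jun 1, 2134: 31 days (May has 31).
Jun 1, 2134 → Jul 1, 2134: 30 days (June has 30).
Jul 1, 2134 → Aug 1, 2134: 31 days (July has 31).
Aug 1, 2134 → Sep 1, 2134: 31 days (August has 31).
Sep 1, 2134 → Oct 1, 2134: 30 days (September has 30).
Oct 1, 2134 → Oct 21, 2134: 20 days.
Total: 964 days.

964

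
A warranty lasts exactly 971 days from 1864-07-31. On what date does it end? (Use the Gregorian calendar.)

March 29, 1867

+365 (one year) → Jul 31, 1865 (606 left).
+365 (one year) → Jul 31, 1866 (241 left).
Jul has 31 days: +1 → Aug 1, 1866 (240 left).
Aug has 31 days: +31 → Sep 1, 1866 (209 left).
Sep has 30 days: +30 → Oct 1, 1866 (179 left).
Oct has 31 days: +31 → Nov 1, 1866 (148 left).
Nov has 30 days: +30 → Dec 1, 1866 (118 left).
Dec has 31 days: +31 → Jan 1, 1867 (87 left).
Jan has 31 days: +31 → Feb 1, 1867 (56 left).
Feb has 28 days: +28 → Mar 1, 1867 (28 left).
+28 → Mar 29, 1867.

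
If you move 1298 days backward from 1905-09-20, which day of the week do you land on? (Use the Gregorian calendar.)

Sunday

Sep 20, 1905 is a Wednesday.
1298 mod 7 = 3, so 1298 days before a Wednesday is Wednesday − 3 = Sunday.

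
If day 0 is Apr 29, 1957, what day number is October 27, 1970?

4929

Apr 29, 1957 → Apr 29, 1958: 365 days.
Apr 29, 1958 → Apr 29, 1959: 365 days.
Apr 29, 1959 → Apr 29, 1960: 366 days (Feb 29, 1960 is in that span).
Apr 29, 1960 → Apr 29, 1961: 365 days.
Apr 29, 1961 → Apr 29, 1962: 365 days.
Apr 29, 1962 → Apr 29, 1963: 365 days.
Apr 29, 1963 → Apr 29, 1964: 366 days (Feb 29, 1964 is in that span).
Apr 29, 1964 → Apr 29, 1965: 365 days.
Apr 29, 1965 → Apr 29, 1966: 365 days.
Apr 29, 1966 → Apr 29, 1967: 365 days.
Apr 29, 1967 → Apr 29, 1968: 366 days (Feb 29, 1968 is in that span).
Apr 29, 1968 → Apr 29, 1969: 365 days.
Apr 29, 1969 → Apr 29, 1970: 365 days.
Apr 29, 1970 → May 29, 1970: 30 days (April has 30).
May 29, 1970 → Jun 29, 1970: 31 days (May has 31).
Jun 29, 1970 → Jul 29, 1970: 30 days (June has 30).
Jul 29, 1970 → Aug 29, 1970: 31 days (July has 31).
Aug 29, 1970 → Sep 29, 1970: 31 days (August has 31).
Sep 29, 1970 → Oct 27, 1970: 28 days.
Total: 4929 days.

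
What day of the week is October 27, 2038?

Wednesday

Doomsday rule: the anchor day for the 2000s is Tuesday. For year 38: 38÷12 = 3 r 2, and 2÷4 = 0, so 3+2+0 = 5.
Tuesday + 5 ≡ Sunday — that's 2038's doomsday.
In October the doomsday date is Oct 10.
Oct 27 is 17 days after Oct 10; 17 mod 7 = 3, so Sunday + 3 = Wednesday.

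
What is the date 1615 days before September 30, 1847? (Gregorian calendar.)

−365 (one year) → Sep 30, 1846 (1250 left).
−365 (one year) → Sep 30, 1845 (885 left).
−365 (one year) → Sep 30, 1844 (520 left).
−366 (one year; includes Feb 29, 1844) → Sep 30, 1843 (154 left).
−30 → Aug 31, 1843 (end of Aug, 31 days; 124 left).
−31 → Jul 31, 1843 (end of Jul, 31 days; 93 left).
−31 → Jun 30, 1843 (end of Jun, 30 days; 62 left).
−30 → May 31, 1843 (end of May, 31 days; 32 left).
−31 → Apr 30, 1843 (end of Apr, 30 days; 1 left).
−1 → Apr 29, 1843.

April 29, 1843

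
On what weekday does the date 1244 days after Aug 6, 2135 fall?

First find the weekday of Aug 6, 2135. Doomsday rule: the anchor day for the 2100s is Sunday. For year 35: 35÷12 = 2 r 11, and 11÷4 = 2, so 2+11+2 = 15.
Sunday + 15 ≡ Monday — that's 2135's doomsday.
In August the doomsday date is Aug 8.
Aug 6 is 2 days before Aug 8; 2 mod 7 = 2, so Monday − 2 = Saturday.
1244 mod 7 = 5, so 1244 days after a Saturday is Saturday + 5 = Thursday.

Thursday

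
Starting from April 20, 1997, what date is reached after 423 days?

+365 (one year) → Apr 20, 1998 (58 left).
Apr has 30 days: +11 → May 1, 1998 (47 left).
May has 31 days: +31 → Jun 1, 1998 (16 left).
+16 → Jun 17, 1998.

June 17, 1998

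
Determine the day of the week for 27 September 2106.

January 1, 2106 is a Friday.
Jan 1, 2106 → Feb 1, 2106: 31 days (January has 31).
Feb 1, 2106 → Mar 1, 2106: 28 days (February has 28).
Mar 1, 2106 → Apr 1, 2106: 31 days (March has 31).
Apr 1, 2106 → May 1, 2106: 30 days (April has 30).
May 1, 2106 → Jun 1, 2106: 31 days (May has 31).
Jun 1, 2106 → Jul 1, 2106: 30 days (June has 30).
Jul 1, 2106 → Aug 1, 2106: 31 days (July has 31).
Aug 1, 2106 → Sep 1, 2106: 31 days (August has 31).
Sep 1, 2106 → Sep 27, 2106: 26 days.
Total: 269 days.
269 mod 7 = 3, so Friday + 3 = Monday.

Monday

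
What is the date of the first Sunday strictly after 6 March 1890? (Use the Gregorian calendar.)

Mar 6, 1890 is a Thursday.
From Thursday to the next Sunday is 3 days.
Mar 6, 1890 + 3 = Mar 9, 1890.

March 9, 1890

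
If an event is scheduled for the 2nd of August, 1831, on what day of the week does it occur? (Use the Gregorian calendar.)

Doomsday rule: the anchor day for the 1800s is Friday. For year 31: 31÷12 = 2 r 7, and 7÷4 = 1, so 2+7+1 = 10.
Friday + 10 ≡ Monday — that's 1831's doomsday.
In August the doomsday date is Aug 8.
Aug 2 is 6 days before Aug 8; 6 mod 7 = 6, so Monday − 6 = Tuesday.

Tuesday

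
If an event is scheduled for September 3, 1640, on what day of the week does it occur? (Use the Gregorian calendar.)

Monday

Doomsday rule: the anchor day for the 1600s is Tuesday. For year 40: 40÷12 = 3 r 4, and 4÷4 = 1, so 3+4+1 = 8.
Tuesday + 8 ≡ Wednesday — that's 1640's doomsday.
In September the doomsday date is Sep 5.
Sep 3 is 2 days before Sep 5; 2 mod 7 = 2, so Wednesday − 2 = Monday.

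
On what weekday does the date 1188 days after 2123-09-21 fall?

Sunday

First find the weekday of Sep 21, 2123. Doomsday rule: the anchor day for the 2100s is Sunday. For year 23: 23÷12 = 1 r 11, and 11÷4 = 2, so 1+11+2 = 14.
Sunday + 14 ≡ Sunday — that's 2123's doomsday.
In September the doomsday date is Sep 5.
Sep 21 is 16 days after Sep 5; 16 mod 7 = 2, so Sunday + 2 = Tuesday.
1188 mod 7 = 5, so 1188 days after a Tuesday is Tuesday + 5 = Sunday.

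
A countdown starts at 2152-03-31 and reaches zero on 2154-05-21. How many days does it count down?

781

Mar 31, 2152 → Mar 31, 2153: 365 days.
Mar 31, 2153 → Mar 31, 2154: 365 days.
Mar 31, 2154 → Apr 30, 2154: 30 days (March has 31).
Apr 30, 2154 → May 21, 2154: 21 days.
Total: 781 days.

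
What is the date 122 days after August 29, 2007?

Aug has 31 days: +3 → Sep 1, 2007 (119 left).
Sep has 30 days: +30 → Oct 1, 2007 (89 left).
Oct has 31 days: +31 → Nov 1, 2007 (58 left).
Nov has 30 days: +30 → Dec 1, 2007 (28 left).
+28 → Dec 29, 2007.

December 29, 2007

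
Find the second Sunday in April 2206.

April 13, 2206

April 1, 2206 is a Tuesday.
The first Sunday is therefore April 6 (5 days later).
The second Sunday is 6 + 1×7 = April 13.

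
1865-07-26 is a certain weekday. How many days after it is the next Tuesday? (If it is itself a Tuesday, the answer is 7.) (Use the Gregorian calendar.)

Jul 26, 1865 is a Wednesday.
From Wednesday to the next Tuesday is 6 days.

6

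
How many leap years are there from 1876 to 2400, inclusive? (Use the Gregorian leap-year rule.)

128

Multiples of 4 in [1876,2400]: 132.
Of those, multiples of 100: 6 (not leap unless ÷400).
Multiples of 400: 2.
Leap years = 132 − 6 + 2 = 128.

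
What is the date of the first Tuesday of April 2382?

April 1, 2382 is a Thursday.
The first Tuesday is therefore April 6 (5 days later).

April 6, 2382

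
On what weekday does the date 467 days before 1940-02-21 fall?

Friday

First find the weekday of Feb 21, 1940. Doomsday rule: the anchor day for the 1900s is Wednesday. For year 40: 40÷12 = 3 r 4, and 4÷4 = 1, so 3+4+1 = 8.
Wednesday + 8 ≡ Thursday — that's 1940's doomsday.
In February the doomsday date is Feb 29 (1940 is a leap year (divisible by 4)).
Feb 21 is 8 days before Feb 29; 8 mod 7 = 1, so Thursday − 1 = Wednesday.
467 mod 7 = 5, so 467 days before a Wednesday is Wednesday − 5 = Friday.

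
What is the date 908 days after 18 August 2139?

February 11, 2142

+366 (one year; includes Feb 29, 2140) → Aug 18, 2140 (542 left).
+365 (one year) → Aug 18, 2141 (177 left).
Aug has 31 days: +14 → Sep 1, 2141 (163 left).
Sep has 30 days: +30 → Oct 1, 2141 (133 left).
Oct has 31 days: +31 → Nov 1, 2141 (102 left).
Nov has 30 days: +30 → Dec 1, 2141 (72 left).
Dec has 31 days: +31 → Jan 1, 2142 (41 left).
Jan has 31 days: +31 → Feb 1, 2142 (10 left).
+10 → Feb 11, 2142.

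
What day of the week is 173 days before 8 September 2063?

Monday

Sep 8, 2063 is a Saturday.
173 mod 7 = 5, so 173 days before a Saturday is Saturday − 5 = Monday.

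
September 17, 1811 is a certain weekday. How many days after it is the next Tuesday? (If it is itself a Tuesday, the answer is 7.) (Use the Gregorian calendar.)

7

Sep 17, 1811 is a Tuesday.
From Tuesday to the next Tuesday is 7 days.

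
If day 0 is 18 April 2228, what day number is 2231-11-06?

1297

Apr 18, 2228 → Apr 18, 2229: 365 days.
Apr 18, 2229 → Apr 18, 2230: 365 days.
Apr 18, 2230 → Apr 18, 2231: 365 days.
Apr 18, 2231 → May 18, 2231: 30 days (April has 30).
May 18, 2231 → Jun 18, 2231: 31 days (May has 31).
Jun 18, 2231 → Jul 18, 2231: 30 days (June has 30).
Jul 18, 2231 → Aug 18, 2231: 31 days (July has 31).
Aug 18, 2231 → Sep 18, 2231: 31 days (August has 31).
Sep 18, 2231 → Oct 18, 2231: 30 days (September has 30).
Oct 18, 2231 → Nov 6, 2231: 19 days.
Total: 1297 days.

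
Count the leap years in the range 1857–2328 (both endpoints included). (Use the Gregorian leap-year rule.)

114

Multiples of 4 in [1857,2328]: 118.
Of those, multiples of 100: 5 (not leap unless ÷400).
Multiples of 400: 1.
Leap years = 118 − 5 + 1 = 114.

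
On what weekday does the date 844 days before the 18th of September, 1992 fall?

Monday

Sep 18, 1992 is a Friday.
844 mod 7 = 4, so 844 days before a Friday is Friday − 4 = Monday.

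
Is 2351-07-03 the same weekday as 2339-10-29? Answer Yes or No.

No

From Oct 29, 2339 to Jul 3, 2351 is 4265 days.
4265 mod 7 = 2, so they are different weekdays.
(Oct 29, 2339 is a Sunday; Jul 3, 2351 is a Tuesday.)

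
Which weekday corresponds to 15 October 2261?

Doomsday rule: the anchor day for the 2200s is Friday. For year 61: 61÷12 = 5 r 1, and 1÷4 = 0, so 5+1+0 = 6.
Friday + 6 ≡ Thursday — that's 2261's doomsday.
In October the doomsday date is Oct 10.
Oct 15 is 5 days after Oct 10; 5 mod 7 = 5, so Thursday + 5 = Tuesday.

Tuesday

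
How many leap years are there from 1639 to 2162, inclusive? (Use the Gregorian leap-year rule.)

127

Multiples of 4 in [1639,2162]: 131.
Of those, multiples of 100: 5 (not leap unless ÷400).
Multiples of 400: 1.
Leap years = 131 − 5 + 1 = 127.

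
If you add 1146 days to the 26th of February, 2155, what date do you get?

+365 (one year) → Feb 26, 2156 (781 left).
+366 (one year; includes Feb 29, 2156) → Feb 26, 2157 (415 left).
+365 (one year) → Feb 26, 2158 (50 left).
Feb has 28 days: +3 → Mar 1, 2158 (47 left).
Mar has 31 days: +31 → Apr 1, 2158 (16 left).
+16 → Apr 17, 2158.

April 17, 2158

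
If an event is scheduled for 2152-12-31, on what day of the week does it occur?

Sunday

Doomsday rule: the anchor day for the 2100s is Sunday. For year 52: 52÷12 = 4 r 4, and 4÷4 = 1, so 4+4+1 = 9.
Sunday + 9 ≡ Tuesday — that's 2152's doomsday.
In December the doomsday date is Dec 12.
Dec 31 is 19 days after Dec 12; 19 mod 7 = 5, so Tuesday + 5 = Sunday.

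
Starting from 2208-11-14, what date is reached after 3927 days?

August 16, 2219

+365 (one year) → Nov 14, 2209 (3562 left).
+365 (one year) → Nov 14, 2210 (3197 left).
+365 (one year) → Nov 14, 2211 (2832 left).
+366 (one year; includes Feb 29, 2212) → Nov 14, 2212 (2466 left).
+365 (one year) → Nov 14, 2213 (2101 left).
+365 (one year) → Nov 14, 2214 (1736 left).
+365 (one year) → Nov 14, 2215 (1371 left).
+366 (one year; includes Feb 29, 2216) → Nov 14, 2216 (1005 left).
+365 (one year) → Nov 14, 2217 (640 left).
+365 (one year) → Nov 14, 2218 (275 left).
Nov has 30 days: +17 → Dec 1, 2218 (258 left).
Dec has 31 days: +31 → Jan 1, 2219 (227 left).
Jan has 31 days: +31 → Feb 1, 2219 (196 left).
Feb has 28 days: +28 → Mar 1, 2219 (168 left).
Mar has 31 days: +31 → Apr 1, 2219 (137 left).
Apr has 30 days: +30 → May 1, 2219 (107 left).
May has 31 days: +31 → Jun 1, 2219 (76 left).
Jun has 30 days: +30 → Jul 1, 2219 (46 left).
Jul has 31 days: +31 → Aug 1, 2219 (15 left).
+15 → Aug 16, 2219.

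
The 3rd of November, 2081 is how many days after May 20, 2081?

167

May 20, 2081 → Jun 20, 2081: 31 days (May has 31).
Jun 20, 2081 → Jul 20, 2081: 30 days (June has 30).
Jul 20, 2081 → Aug 20, 2081: 31 days (July has 31).
Aug 20, 2081 → Sep 20, 2081: 31 days (August has 31).
Sep 20, 2081 → Oct 20, 2081: 30 days (September has 30).
Oct 20, 2081 → Nov 3, 2081: 14 days.
Total: 167 days.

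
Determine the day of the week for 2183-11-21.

Friday

Doomsday rule: the anchor day for the 2100s is Sunday. For year 83: 83÷12 = 6 r 11, and 11÷4 = 2, so 6+11+2 = 19.
Sunday + 19 ≡ Friday — that's 2183's doomsday.
In November the doomsday date is Nov 7.
Nov 21 is 14 days after Nov 7; 14 mod 7 = 0, so Friday + 0 = Friday.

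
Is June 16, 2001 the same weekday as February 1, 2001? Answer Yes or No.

From Feb 1, 2001 to Jun 16, 2001 is 135 days.
135 mod 7 = 2, so they are different weekdays.
(Feb 1, 2001 is a Thursday; Jun 16, 2001 is a Saturday.)

No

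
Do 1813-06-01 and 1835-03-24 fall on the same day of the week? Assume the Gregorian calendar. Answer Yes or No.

From Jun 1, 1813 to Mar 24, 1835 is 7966 days.
7966 mod 7 = 0, so they are the same weekday.
(Jun 1, 1813 is a Tuesday; Mar 24, 1835 is a Tuesday.)

Yes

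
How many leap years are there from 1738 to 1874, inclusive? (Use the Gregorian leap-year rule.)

Multiples of 4 in [1738,1874]: 34.
Of those, multiples of 100: 1 (not leap unless ÷400).
Multiples of 400: 0.
Leap years = 34 − 1 + 0 = 33.

33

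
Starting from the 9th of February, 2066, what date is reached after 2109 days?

+365 (one year) → Feb 9, 2067 (1744 left).
+365 (one year) → Feb 9, 2068 (1379 left).
+366 (one year; includes Feb 29, 2068) → Feb 9, 2069 (1013 left).
+365 (one year) → Feb 9, 2070 (648 left).
+365 (one year) → Feb 9, 2071 (283 left).
Feb has 28 days: +20 → Mar 1, 2071 (263 left).
Mar has 31 days: +31 → Apr 1, 2071 (232 left).
Apr has 30 days: +30 → May 1, 2071 (202 left).
May has 31 days: +31 → Jun 1, 2071 (171 left).
Jun has 30 days: +30 → Jul 1, 2071 (141 left).
Jul has 31 days: +31 → Aug 1, 2071 (110 left).
Aug has 31 days: +31 → Sep 1, 2071 (79 left).
Sep has 30 days: +30 → Oct 1, 2071 (49 left).
Oct has 31 days: +31 → Nov 1, 2071 (18 left).
+18 → Nov 19, 2071.

November 19, 2071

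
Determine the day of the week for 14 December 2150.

Monday

Doomsday rule: the anchor day for the 2100s is Sunday. For year 50: 50÷12 = 4 r 2, and 2÷4 = 0, so 4+2+0 = 6.
Sunday + 6 ≡ Saturday — that's 2150's doomsday.
In December the doomsday date is Dec 12.
Dec 14 is 2 days after Dec 12; 2 mod 7 = 2, so Saturday + 2 = Monday.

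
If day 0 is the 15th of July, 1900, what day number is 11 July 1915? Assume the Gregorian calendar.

Jul 15, 1900 → Jul 15, 1901: 365 days.
Jul 15, 1901 → Jul 15, 1902: 365 days.
Jul 15, 1902 → Jul 15, 1903: 365 days.
Jul 15, 1903 → Jul 15, 1904: 366 days (Feb 29, 1904 is in that span).
Jul 15, 1904 → Jul 15, 1905: 365 days.
Jul 15, 1905 → Jul 15, 1906: 365 days.
Jul 15, 1906 → Jul 15, 1907: 365 days.
Jul 15, 1907 → Jul 15, 1908: 366 days (Feb 29, 1908 is in that span).
Jul 15, 1908 → Jul 15, 1909: 365 days.
Jul 15, 1909 → Jul 15, 1910: 365 days.
Jul 15, 1910 → Jul 15, 1911: 365 days.
Jul 15, 1911 → Jul 15, 1912: 366 days (Feb 29, 1912 is in that span).
Jul 15, 1912 → Jul 15, 1913: 365 days.
Jul 15, 1913 → Jul 15, 1914: 365 days.
Jul 15, 1914 → Aug 15, 1914: 31 days (July has 31).
Aug 15, 1914 → Sep 15, 1914: 31 days (August has 31).
Sep 15, 1914 → Oct 15, 1914: 30 days (September has 30).
Oct 15, 1914 → Nov 15, 1914: 31 days (October has 31).
Nov 15, 1914 → Dec 15, 1914: 30 days (November has 30).
Dec 15, 1914 → Jan 15, 1915: 31 days (December has 31).
Jan 15, 1915 → Feb 15, 1915: 31 days (January has 31).
Feb 15, 1915 → Mar 15, 1915: 28 days (February has 28).
Mar 15, 1915 → Apr 15, 1915: 31 days (March has 31).
Apr 15, 1915 → May 15, 1915: 30 days (April has 30).
May 15, 1915 → Jun 15, 1915: 31 days (May has 31).
Jun 15, 1915 → Jul 11, 1915: 26 days.
Total: 5474 days.

5474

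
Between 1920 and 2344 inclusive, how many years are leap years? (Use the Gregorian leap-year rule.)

104

Multiples of 4 in [1920,2344]: 107.
Of those, multiples of 100: 4 (not leap unless ÷400).
Multiples of 400: 1.
Leap years = 107 − 4 + 1 = 104.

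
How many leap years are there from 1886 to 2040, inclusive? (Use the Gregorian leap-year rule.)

Multiples of 4 in [1886,2040]: 39.
Of those, multiples of 100: 2 (not leap unless ÷400).
Multiples of 400: 1.
Leap years = 39 − 2 + 1 = 38.

38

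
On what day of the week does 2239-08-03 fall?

January 1, 2239 is a Tuesday.
Jan 1, 2239 → Feb 1, 2239: 31 days (January has 31).
Feb 1, 2239 → Mar 1, 2239: 28 days (February has 28).
Mar 1, 2239 → Apr 1, 2239: 31 days (March has 31).
Apr 1, 2239 → May 1, 2239: 30 days (April has 30).
May 1, 2239 → Jun 1, 2239: 31 days (May has 31).
Jun 1, 2239 → Jul 1, 2239: 30 days (June has 30).
Jul 1, 2239 → Aug 1, 2239: 31 days (July has 31).
Aug 1, 2239 → Aug 3, 2239: 2 days.
Total: 214 days.
214 mod 7 = 4, so Tuesday + 4 = Saturday.

Saturday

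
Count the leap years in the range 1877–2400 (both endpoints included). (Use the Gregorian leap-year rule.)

Multiples of 4 in [1877,2400]: 131.
Of those, multiples of 100: 6 (not leap unless ÷400).
Multiples of 400: 2.
Leap years = 131 − 6 + 2 = 127.

127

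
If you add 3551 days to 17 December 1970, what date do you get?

September 6, 1980

+365 (one year) → Dec 17, 1971 (3186 left).
+366 (one year; includes Feb 29, 1972) → Dec 17, 1972 (2820 left).
+365 (one year) → Dec 17, 1973 (2455 left).
+365 (one year) → Dec 17, 1974 (2090 left).
+365 (one year) → Dec 17, 1975 (1725 left).
+366 (one year; includes Feb 29, 1976) → Dec 17, 1976 (1359 left).
+365 (one year) → Dec 17, 1977 (994 left).
+365 (one year) → Dec 17, 1978 (629 left).
+365 (one year) → Dec 17, 1979 (264 left).
Dec has 31 days: +15 → Jan 1, 1980 (249 left).
Jan has 31 days: +31 → Feb 1, 1980 (218 left).
Feb has 29 days: +29 → Mar 1, 1980 (189 left).
Mar has 31 days: +31 → Apr 1, 1980 (158 left).
Apr has 30 days: +30 → May 1, 1980 (128 left).
May has 31 days: +31 → Jun 1, 1980 (97 left).
Jun has 30 days: +30 → Jul 1, 1980 (67 left).
Jul has 31 days: +31 → Aug 1, 1980 (36 left).
Aug has 31 days: +31 → Sep 1, 1980 (5 left).
+5 → Sep 6, 1980.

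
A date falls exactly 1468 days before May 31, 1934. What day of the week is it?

May 31, 1934 is a Thursday.
1468 mod 7 = 5, so 1468 days before a Thursday is Thursday − 5 = Saturday.

Saturday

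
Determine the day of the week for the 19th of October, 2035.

January 1, 2035 is a Monday.
Jan 1, 2035 → Feb 1, 2035: 31 days (January has 31).
Feb 1, 2035 → Mar 1, 2035: 28 days (February has 28).
Mar 1, 2035 → Apr 1, 2035: 31 days (March has 31).
Apr 1, 2035 → May 1, 2035: 30 days (April has 30).
May 1, 2035 → Jun 1, 2035: 31 days (May has 31).
Jun 1, 2035 → Jul 1, 2035: 30 days (June has 30).
Jul 1, 2035 → Aug 1, 2035: 31 days (July has 31).
Aug 1, 2035 → Sep 1, 2035: 31 days (August has 31).
Sep 1, 2035 → Oct 1, 2035: 30 days (September has 30).
Oct 1, 2035 → Oct 19, 2035: 18 days.
Total: 291 days.
291 mod 7 = 4, so Monday + 4 = Friday.

Friday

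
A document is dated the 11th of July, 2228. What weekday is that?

Doomsday rule: the anchor day for the 2200s is Friday. For year 28: 28÷12 = 2 r 4, and 4÷4 = 1, so 2+4+1 = 7.
Friday + 7 ≡ Friday — that's 2228's doomsday.
In July the doomsday date is Jul 11.
Jul 11 is the doomsday itself: Friday.

Friday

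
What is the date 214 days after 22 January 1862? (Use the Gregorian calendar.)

Jan has 31 days: +10 → Feb 1, 1862 (204 left).
Feb has 28 days: +28 → Mar 1, 1862 (176 left).
Mar has 31 days: +31 → Apr 1, 1862 (145 left).
Apr has 30 days: +30 → May 1, 1862 (115 left).
May has 31 days: +31 → Jun 1, 1862 (84 left).
Jun has 30 days: +30 → Jul 1, 1862 (54 left).
Jul has 31 days: +31 → Aug 1, 1862 (23 left).
+23 → Aug 24, 1862.

August 24, 1862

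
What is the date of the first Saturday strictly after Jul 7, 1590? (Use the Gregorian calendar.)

Jul 7, 1590 is a Saturday.
From Saturday to the next Saturday is 7 days.
Jul 7, 1590 + 7 = Jul 14, 1590.

July 14, 1590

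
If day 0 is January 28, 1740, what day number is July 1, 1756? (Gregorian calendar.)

Jan 28, 1740 → Jan 28, 1741: 366 days (Feb 29, 1740 is in that span).
Jan 28, 1741 → Jan 28, 1742: 365 days.
Jan 28, 1742 → Jan 28, 1743: 365 days.
Jan 28, 1743 → Jan 28, 1744: 365 days.
Jan 28, 1744 → Jan 28, 1745: 366 days (Feb 29, 1744 is in that span).
Jan 28, 1745 → Jan 28, 1746: 365 days.
Jan 28, 1746 → Jan 28, 1747: 365 days.
Jan 28, 1747 → Jan 28, 1748: 365 days.
Jan 28, 1748 → Jan 28, 1749: 366 days (Feb 29, 1748 is in that span).
Jan 28, 1749 → Jan 28, 1750: 365 days.
Jan 28, 1750 → Jan 28, 1751: 365 days.
Jan 28, 1751 → Jan 28, 1752: 365 days.
Jan 28, 1752 → Jan 28, 1753: 366 days (Feb 29, 1752 is in that span).
Jan 28, 1753 → Jan 28, 1754: 365 days.
Jan 28, 1754 → Jan 28, 1755: 365 days.
Jan 28, 1755 → Jan 28, 1756: 365 days.
Jan 28, 1756 → Feb 28, 1756: 31 days (January has 31).
Feb 28, 1756 → Mar 28, 1756: 29 days (February has 29).
Mar 28, 1756 → Apr 28, 1756: 31 days (March has 31).
Apr 28, 1756 → May 28, 1756: 30 days (April has 30).
May 28, 1756 → Jun 28, 1756: 31 days (May has 31).
Jun 28, 1756 → Jul 1, 1756: 3 days.
Total: 5999 days.

5999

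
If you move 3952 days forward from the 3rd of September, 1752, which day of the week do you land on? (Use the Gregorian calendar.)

First find the weekday of Sep 3, 1752. Doomsday rule: the anchor day for the 1700s is Sunday. For year 52: 52÷12 = 4 r 4, and 4÷4 = 1, so 4+4+1 = 9.
Sunday + 9 ≡ Tuesday — that's 1752's doomsday.
In September the doomsday date is Sep 5.
Sep 3 is 2 days before Sep 5; 2 mod 7 = 2, so Tuesday − 2 = Sunday.
3952 mod 7 = 4, so 3952 days after a Sunday is Sunday + 4 = Thursday.

Thursday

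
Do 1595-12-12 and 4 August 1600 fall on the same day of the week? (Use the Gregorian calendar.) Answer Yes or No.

No

From Dec 12, 1595 to Aug 4, 1600 is 1697 days.
1697 mod 7 = 3, so they are different weekdays.
(Dec 12, 1595 is a Tuesday; Aug 4, 1600 is a Friday.)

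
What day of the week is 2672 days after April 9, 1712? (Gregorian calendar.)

Apr 9, 1712 is a Saturday.
2672 mod 7 = 5, so 2672 days after a Saturday is Saturday + 5 = Thursday.

Thursday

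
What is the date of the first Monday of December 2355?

December 5, 2355

December 1, 2355 is a Thursday.
The first Monday is therefore December 5 (4 days later).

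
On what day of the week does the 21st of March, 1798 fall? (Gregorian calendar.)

Doomsday rule: the anchor day for the 1700s is Sunday. For year 98: 98÷12 = 8 r 2, and 2÷4 = 0, so 8+2+0 = 10.
Sunday + 10 ≡ Wednesday — that's 1798's doomsday.
In March the doomsday date is Mar 14.
Mar 21 is 7 days after Mar 14; 7 mod 7 = 0, so Wednesday + 0 = Wednesday.

Wednesday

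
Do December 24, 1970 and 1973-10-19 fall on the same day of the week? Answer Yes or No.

No

From Dec 24, 1970 to Oct 19, 1973 is 1030 days.
1030 mod 7 = 1, so they are different weekdays.
(Dec 24, 1970 is a Thursday; Oct 19, 1973 is a Friday.)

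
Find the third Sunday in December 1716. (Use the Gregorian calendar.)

December 1, 1716 is a Tuesday.
The first Sunday is therefore December 6 (5 days later).
The third Sunday is 6 + 2×7 = December 20.

December 20, 1716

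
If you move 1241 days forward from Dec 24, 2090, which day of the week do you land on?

Tuesday

First find the weekday of Dec 24, 2090. Doomsday rule: the anchor day for the 2000s is Tuesday. For year 90: 90÷12 = 7 r 6, and 6÷4 = 1, so 7+6+1 = 14.
Tuesday + 14 ≡ Tuesday — that's 2090's doomsday.
In December the doomsday date is Dec 12.
Dec 24 is 12 days after Dec 12; 12 mod 7 = 5, so Tuesday + 5 = Sunday.
1241 mod 7 = 2, so 1241 days after a Sunday is Sunday + 2 = Tuesday.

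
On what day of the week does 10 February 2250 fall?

January 1, 2250 is a Tuesday.
Jan 1, 2250 → Feb 1, 2250: 31 days (January has 31).
Feb 1, 2250 → Feb 10, 2250: 9 days.
Total: 40 days.
40 mod 7 = 5, so Tuesday + 5 = Sunday.

Sunday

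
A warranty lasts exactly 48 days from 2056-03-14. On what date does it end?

Mar has 31 days: +18 → Apr 1, 2056 (30 left).
Apr has 30 days: +30 → May 1, 2056 (0 left).

May 1, 2056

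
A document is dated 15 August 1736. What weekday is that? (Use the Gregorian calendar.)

Wednesday

Doomsday rule: the anchor day for the 1700s is Sunday. For year 36: 36÷12 = 3 r 0, and 0÷4 = 0, so 3+0+0 = 3.
Sunday + 3 ≡ Wednesday — that's 1736's doomsday.
In August the doomsday date is Aug 8.
Aug 15 is 7 days after Aug 8; 7 mod 7 = 0, so Wednesday + 0 = Wednesday.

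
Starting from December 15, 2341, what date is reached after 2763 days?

July 9, 2349

+365 (one year) → Dec 15, 2342 (2398 left).
+365 (one year) → Dec 15, 2343 (2033 left).
+366 (one year; includes Feb 29, 2344) → Dec 15, 2344 (1667 left).
+365 (one year) → Dec 15, 2345 (1302 left).
+365 (one year) → Dec 15, 2346 (937 left).
+365 (one year) → Dec 15, 2347 (572 left).
+366 (one year; includes Feb 29, 2348) → Dec 15, 2348 (206 left).
Dec has 31 days: +17 → Jan 1, 2349 (189 left).
Jan has 31 days: +31 → Feb 1, 2349 (158 left).
Feb has 28 days: +28 → Mar 1, 2349 (130 left).
Mar has 31 days: +31 → Apr 1, 2349 (99 left).
Apr has 30 days: +30 → May 1, 2349 (69 left).
May has 31 days: +31 → Jun 1, 2349 (38 left).
Jun has 30 days: +30 → Jul 1, 2349 (8 left).
+8 → Jul 9, 2349.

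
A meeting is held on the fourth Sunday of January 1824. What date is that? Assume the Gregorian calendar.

January 1, 1824 is a Thursday.
The first Sunday is therefore January 4 (3 days later).
The fourth Sunday is 4 + 3×7 = January 25.

January 25, 1824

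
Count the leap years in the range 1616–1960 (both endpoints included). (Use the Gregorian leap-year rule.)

Multiples of 4 in [1616,1960]: 87.
Of those, multiples of 100: 3 (not leap unless ÷400).
Multiples of 400: 0.
Leap years = 87 − 3 + 0 = 84.

84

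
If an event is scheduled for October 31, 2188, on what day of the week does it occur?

Friday

Doomsday rule: the anchor day for the 2100s is Sunday. For year 88: 88÷12 = 7 r 4, and 4÷4 = 1, so 7+4+1 = 12.
Sunday + 12 ≡ Friday — that's 2188's doomsday.
In October the doomsday date is Oct 10.
Oct 31 is 21 days after Oct 10; 21 mod 7 = 0, so Friday + 0 = Friday.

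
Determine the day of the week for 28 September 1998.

Monday

January 1, 1998 is a Thursday.
Jan 1, 1998 → Feb 1, 1998: 31 days (January has 31).
Feb 1, 1998 → Mar 1, 1998: 28 days (February has 28).
Mar 1, 1998 → Apr 1, 1998: 31 days (March has 31).
Apr 1, 1998 → May 1, 1998: 30 days (April has 30).
May 1, 1998 → Jun 1, 1998: 31 days (May has 31).
Jun 1, 1998 → Jul 1, 1998: 30 days (June has 30).
Jul 1, 1998 → Aug 1, 1998: 31 days (July has 31).
Aug 1, 1998 → Sep 1, 1998: 31 days (August has 31).
Sep 1, 1998 → Sep 28, 1998: 27 days.
Total: 270 days.
270 mod 7 = 4, so Thursday + 4 = Monday.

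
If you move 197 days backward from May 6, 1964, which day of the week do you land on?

Tuesday

First find the weekday of May 6, 1964. Doomsday rule: the anchor day for the 1900s is Wednesday. For year 64: 64÷12 = 5 r 4, and 4÷4 = 1, so 5+4+1 = 10.
Wednesday + 10 ≡ Saturday — that's 1964's doomsday.
In May the doomsday date is May 9.
May 6 is 3 days before May 9; 3 mod 7 = 3, so Saturday − 3 = Wednesday.
197 mod 7 = 1, so 197 days before a Wednesday is Wednesday − 1 = Tuesday.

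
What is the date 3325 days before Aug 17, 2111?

−365 (one year) → Aug 17, 2110 (2960 left).
−365 (one year) → Aug 17, 2109 (2595 left).
−365 (one year) → Aug 17, 2108 (2230 left).
−366 (one year; includes Feb 29, 2108) → Aug 17, 2107 (1864 left).
−365 (one year) → Aug 17, 2106 (1499 left).
−365 (one year) → Aug 17, 2105 (1134 left).
−365 (one year) → Aug 17, 2104 (769 left).
−366 (one year; includes Feb 29, 2104) → Aug 17, 2103 (403 left).
−365 (one year) → Aug 17, 2102 (38 left).
−17 → Jul 31, 2102 (end of Jul, 31 days; 21 left).
−21 → Jul 10, 2102.

July 10, 2102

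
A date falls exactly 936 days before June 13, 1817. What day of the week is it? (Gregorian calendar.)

Jun 13, 1817 is a Friday.
936 mod 7 = 5, so 936 days before a Friday is Friday − 5 = Sunday.

Sunday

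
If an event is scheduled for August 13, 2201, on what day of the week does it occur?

Doomsday rule: the anchor day for the 2200s is Friday. For year 01: 1÷12 = 0 r 1, and 1÷4 = 0, so 0+1+0 = 1.
Friday + 1 ≡ Saturday — that's 2201's doomsday.
In August the doomsday date is Aug 8.
Aug 13 is 5 days after Aug 8; 5 mod 7 = 5, so Saturday + 5 = Thursday.

Thursday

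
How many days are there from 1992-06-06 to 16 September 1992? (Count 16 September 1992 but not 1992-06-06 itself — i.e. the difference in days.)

Jun 6, 1992 → Jul 6, 1992: 30 days (June has 30).
Jul 6, 1992 → Aug 6, 1992: 31 days (July has 31).
Aug 6, 1992 → Sep 6, 1992: 31 days (August has 31).
Sep 6, 1992 → Sep 16, 1992: 10 days.
Total: 102 days.

102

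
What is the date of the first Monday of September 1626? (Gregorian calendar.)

September 1, 1626 is a Tuesday.
The first Monday is therefore September 7 (6 days later).

September 7, 1626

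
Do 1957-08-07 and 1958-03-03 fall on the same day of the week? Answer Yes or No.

No

From Aug 7, 1957 to Mar 3, 1958 is 208 days.
208 mod 7 = 5, so they are different weekdays.
(Aug 7, 1957 is a Wednesday; Mar 3, 1958 is a Monday.)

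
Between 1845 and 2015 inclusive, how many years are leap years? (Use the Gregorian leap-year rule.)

41

Multiples of 4 in [1845,2015]: 42.
Of those, multiples of 100: 2 (not leap unless ÷400).
Multiples of 400: 1.
Leap years = 42 − 2 + 1 = 41.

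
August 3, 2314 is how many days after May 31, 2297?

May 31, 2297 → May 31, 2298: 365 days.
May 31, 2298 → May 31, 2299: 365 days.
May 31, 2299 → May 31, 2300: 365 days.
May 31, 2300 → May 31, 2301: 365 days.
May 31, 2301 → May 31, 2302: 365 days.
May 31, 2302 → May 31, 2303: 365 days.
May 31, 2303 → May 31, 2304: 366 days (Feb 29, 2304 is in that span).
May 31, 2304 → May 31, 2305: 365 days.
May 31, 2305 → May 31, 2306: 365 days.
May 31, 2306 → May 31, 2307: 365 days.
May 31, 2307 → May 31, 2308: 366 days (Feb 29, 2308 is in that span).
May 31, 2308 → May 31, 2309: 365 days.
May 31, 2309 → May 31, 2310: 365 days.
May 31, 2310 → May 31, 2311: 365 days.
May 31, 2311 → May 31, 2312: 366 days (Feb 29, 2312 is in that span).
May 31, 2312 → May 31, 2313: 365 days.
May 31, 2313 → May 31, 2314: 365 days.
May 31, 2314 → Jun 30, 2314: 30 days (May has 31).
Jun 30, 2314 → Jul 30, 2314: 30 days (June has 30).
Jul 30, 2314 → Aug 3, 2314: 4 days.
Total: 6272 days.

6272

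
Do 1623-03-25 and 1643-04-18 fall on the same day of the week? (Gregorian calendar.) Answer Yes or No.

Yes

From Mar 25, 1623 to Apr 18, 1643 is 7329 days.
7329 mod 7 = 0, so they are the same weekday.
(Mar 25, 1623 is a Saturday; Apr 18, 1643 is a Saturday.)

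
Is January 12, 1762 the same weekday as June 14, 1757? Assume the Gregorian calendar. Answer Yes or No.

From Jun 14, 1757 to Jan 12, 1762 is 1673 days.
1673 mod 7 = 0, so they are the same weekday.
(Jun 14, 1757 is a Tuesday; Jan 12, 1762 is a Tuesday.)

Yes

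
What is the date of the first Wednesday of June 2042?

June 1, 2042 is a Sunday.
The first Wednesday is therefore June 4 (3 days later).

June 4, 2042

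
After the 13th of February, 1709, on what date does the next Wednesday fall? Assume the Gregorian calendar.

February 20, 1709

Feb 13, 1709 is a Wednesday.
From Wednesday to the next Wednesday is 7 days.
Feb 13, 1709 + 7 = Feb 20, 1709.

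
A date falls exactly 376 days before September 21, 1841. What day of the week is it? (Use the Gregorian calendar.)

First find the weekday of Sep 21, 1841. Doomsday rule: the anchor day for the 1800s is Friday. For year 41: 41÷12 = 3 r 5, and 5÷4 = 1, so 3+5+1 = 9.
Friday + 9 ≡ Sunday — that's 1841's doomsday.
In September the doomsday date is Sep 5.
Sep 21 is 16 days after Sep 5; 16 mod 7 = 2, so Sunday + 2 = Tuesday.
376 mod 7 = 5, so 376 days before a Tuesday is Tuesday − 5 = Thursday.

Thursday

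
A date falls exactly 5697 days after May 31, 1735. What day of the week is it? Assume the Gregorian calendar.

First find the weekday of May 31, 1735. Doomsday rule: the anchor day for the 1700s is Sunday. For year 35: 35÷12 = 2 r 11, and 11÷4 = 2, so 2+11+2 = 15.
Sunday + 15 ≡ Monday — that's 1735's doomsday.
In May the doomsday date is May 9.
May 31 is 22 days after May 9; 22 mod 7 = 1, so Monday + 1 = Tuesday.
5697 mod 7 = 6, so 5697 days after a Tuesday is Tuesday + 6 = Monday.

Monday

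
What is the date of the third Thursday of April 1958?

April 1, 1958 is a Tuesday.
The first Thursday is therefore April 3 (2 days later).
The third Thursday is 3 + 2×7 = April 17.

April 17, 1958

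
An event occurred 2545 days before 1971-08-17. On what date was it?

August 28, 1964

−365 (one year) → Aug 17, 1970 (2180 left).
−365 (one year) → Aug 17, 1969 (1815 left).
−365 (one year) → Aug 17, 1968 (1450 left).
−366 (one year; includes Feb 29, 1968) → Aug 17, 1967 (1084 left).
−365 (one year) → Aug 17, 1966 (719 left).
−365 (one year) → Aug 17, 1965 (354 left).
−17 → Jul 31, 1965 (end of Jul, 31 days; 337 left).
−31 → Jun 30, 1965 (end of Jun, 30 days; 306 left).
−30 → May 31, 1965 (end of May, 31 days; 276 left).
−31 → Apr 30, 1965 (end of Apr, 30 days; 245 left).
−30 → Mar 31, 1965 (end of Mar, 31 days; 215 left).
−31 → Feb 28, 1965 (end of Feb, 28 days; 184 left).
−28 → Jan 31, 1965 (end of Jan, 31 days; 156 left).
−31 → Dec 31, 1964 (end of Dec, 31 days; 125 left).
−31 → Nov 30, 1964 (end of Nov, 30 days; 94 left).
−30 → Oct 31, 1964 (end of Oct, 31 days; 64 left).
−31 → Sep 30, 1964 (end of Sep, 30 days; 33 left).
−30 → Aug 31, 1964 (end of Aug, 31 days; 3 left).
−3 → Aug 28, 1964.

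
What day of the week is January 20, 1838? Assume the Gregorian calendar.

Doomsday rule: the anchor day for the 1800s is Friday. For year 38: 38÷12 = 3 r 2, and 2÷4 = 0, so 3+2+0 = 5.
Friday + 5 ≡ Wednesday — that's 1838's doomsday.
In January the doomsday date is Jan 3 (1838 is not a leap year).
Jan 20 is 17 days after Jan 3; 17 mod 7 = 3, so Wednesday + 3 = Saturday.

Saturday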